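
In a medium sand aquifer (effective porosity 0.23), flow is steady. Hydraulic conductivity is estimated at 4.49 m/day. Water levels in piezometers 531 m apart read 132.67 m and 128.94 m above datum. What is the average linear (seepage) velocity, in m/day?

0.137

Hydraulic gradient i = (132.67 − 128.94) / 531 = 3.73 / 531 = 0.007024.
Darcy flux q = K · i = 4.490 × 0.007024 = 0.03154 m/day.
Seepage velocity v = q / n_e = 0.03154 / 0.23 = 0.1371 m/day.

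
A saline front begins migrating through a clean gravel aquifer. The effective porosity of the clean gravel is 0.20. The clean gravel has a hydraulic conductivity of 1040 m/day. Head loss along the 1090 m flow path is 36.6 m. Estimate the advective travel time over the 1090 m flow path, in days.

6.24

Hydraulic gradient i = Δh / L = 36.6 / 1090 = 0.03358.
Darcy flux q = K · i = 1040 × 0.03358 = 34.92 m/day.
Seepage velocity v = q / n_e = 34.92 / 0.20 = 174.6 m/day.
Travel time t = L / v = 1090 / 174.6 = 6.243 days.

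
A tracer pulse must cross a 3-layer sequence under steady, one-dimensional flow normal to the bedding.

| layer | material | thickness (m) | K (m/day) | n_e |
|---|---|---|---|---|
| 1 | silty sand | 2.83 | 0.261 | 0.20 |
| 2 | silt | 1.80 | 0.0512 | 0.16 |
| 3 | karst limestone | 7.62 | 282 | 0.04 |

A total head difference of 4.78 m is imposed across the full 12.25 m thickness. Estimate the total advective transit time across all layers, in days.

11.2

With flow normal to the layers, continuity requires the same specific discharge q through every layer.
Σ(b_i/K_i) = 2.83/0.261 + 1.80/0.0512 + 7.62/282 = 46.03 d.
q = Δh / Σ(b_i/K_i) = 4.78 / 46.03 = 0.1039 m/day.
In each layer the seepage velocity is v_i = q/n_i, so the layer transit time is t_i = b_i·n_i / q:
  layer 1 (silty sand): t_1 = 2.83 × 0.20 / 0.1039 = 5.450 d
  layer 2 (silt): t_2 = 1.80 × 0.16 / 0.1039 = 2.773 d
  layer 3 (karst limestone): t_3 = 7.62 × 0.04 / 0.1039 = 2.935 d
Total t = Σ t_i = 11.16 days.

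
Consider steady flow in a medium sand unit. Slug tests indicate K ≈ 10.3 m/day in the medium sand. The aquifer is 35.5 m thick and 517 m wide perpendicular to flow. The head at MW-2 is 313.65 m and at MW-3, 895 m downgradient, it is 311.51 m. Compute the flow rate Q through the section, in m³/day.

452

Cross-sectional area A = 517 × 35.5 = 18354 m².
Hydraulic gradient i = (313.65 − 311.51) / 895 = 2.14 / 895 = 0.002391.
Darcy's law: Q = K · A · i = 10.30 × 18354 × 0.002391 = 452.0 m³/day.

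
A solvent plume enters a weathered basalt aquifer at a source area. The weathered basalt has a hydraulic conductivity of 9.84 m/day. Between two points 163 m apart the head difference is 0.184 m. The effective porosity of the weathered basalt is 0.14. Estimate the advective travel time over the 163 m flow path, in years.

5.62

Hydraulic gradient i = Δh / L = 0.184 / 163 = 0.001129.
Darcy flux q = K · i = 9.840 × 0.001129 = 0.01111 m/day.
Seepage velocity v = q / n_e = 0.01111 / 0.14 = 0.07934 m/day.
Travel time t = L / v = 163 / 0.07934 = 2054 days = 5.625 years.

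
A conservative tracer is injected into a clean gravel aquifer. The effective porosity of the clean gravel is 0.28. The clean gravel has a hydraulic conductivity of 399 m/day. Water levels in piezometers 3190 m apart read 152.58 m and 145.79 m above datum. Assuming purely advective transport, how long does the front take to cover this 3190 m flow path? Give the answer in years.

Hydraulic gradient i = (152.58 − 145.79) / 3190 = 6.79 / 3190 = 0.002129.
Darcy flux q = K · i = 399.0 × 0.002129 = 0.8493 m/day.
Seepage velocity v = q / n_e = 0.8493 / 0.28 = 3.033 m/day.
Travel time t = L / v = 3190 / 3.033 = 1052 days = 2.879 years.

2.88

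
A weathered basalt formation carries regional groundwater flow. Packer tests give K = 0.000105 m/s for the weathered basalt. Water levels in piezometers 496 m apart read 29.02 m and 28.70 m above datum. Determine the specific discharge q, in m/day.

0.00585

Convert K: 0.000105 m/s × 86400 = 9.072 m/day.
Hydraulic gradient i = (29.02 − 28.70) / 496 = 0.32 / 496 = 0.0006452.
Specific discharge q = K · i = 9.072 × 0.0006452 = 0.005853 m/day.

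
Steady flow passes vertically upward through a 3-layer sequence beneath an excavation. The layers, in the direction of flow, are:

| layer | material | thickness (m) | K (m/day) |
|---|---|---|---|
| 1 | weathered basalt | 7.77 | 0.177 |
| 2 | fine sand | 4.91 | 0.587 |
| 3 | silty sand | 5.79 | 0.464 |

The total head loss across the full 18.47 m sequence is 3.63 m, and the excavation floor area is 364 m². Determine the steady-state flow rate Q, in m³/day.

Flow is perpendicular to layering, so the layers act in series and the equivalent K is the thickness-weighted harmonic mean.
Total thickness L = 7.77 + 4.91 + 5.79 = 18.47 m.
Σ(b_i/K_i) = 7.77/0.177 + 4.91/0.587 + 5.79/0.464 = 64.74 d.
K_eq = L / Σ(b_i/K_i) = 18.47 / 64.74 = 0.2853 m/day.
Q = K_eq · A · (Δh/L) = 0.2853 × 364 × (3.63/18.47) = 20.41 m³/day.

20.4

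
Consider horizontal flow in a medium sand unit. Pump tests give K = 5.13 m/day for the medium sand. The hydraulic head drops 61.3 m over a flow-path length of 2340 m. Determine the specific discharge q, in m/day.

0.134

Hydraulic gradient i = Δh / L = 61.3 / 2340 = 0.02620.
Specific discharge q = K · i = 5.130 × 0.02620 = 0.1344 m/day.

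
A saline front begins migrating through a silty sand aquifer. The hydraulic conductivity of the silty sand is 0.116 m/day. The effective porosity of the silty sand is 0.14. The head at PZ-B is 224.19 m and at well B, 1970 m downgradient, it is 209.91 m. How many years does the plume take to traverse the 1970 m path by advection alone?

898

Hydraulic gradient i = (224.19 − 209.91) / 1970 = 14.28 / 1970 = 0.007249.
Darcy flux q = K · i = 0.1160 × 0.007249 = 0.0008409 m/day.
Seepage velocity v = q / n_e = 0.0008409 / 0.14 = 0.006006 m/day.
Travel time t = L / v = 1970 / 0.006006 = 3.280e+05 days = 898.0 years.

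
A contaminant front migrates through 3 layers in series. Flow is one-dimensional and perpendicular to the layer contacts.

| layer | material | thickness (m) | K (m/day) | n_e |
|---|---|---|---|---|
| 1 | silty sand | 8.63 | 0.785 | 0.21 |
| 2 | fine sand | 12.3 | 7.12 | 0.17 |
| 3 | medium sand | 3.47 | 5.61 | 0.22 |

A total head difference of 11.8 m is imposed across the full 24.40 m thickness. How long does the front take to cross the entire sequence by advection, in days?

With flow normal to the layers, continuity requires the same specific discharge q through every layer.
Σ(b_i/K_i) = 8.63/0.785 + 12.3/7.12 + 3.47/5.61 = 13.34 d.
q = Δh / Σ(b_i/K_i) = 11.8 / 13.34 = 0.8846 m/day.
In each layer the seepage velocity is v_i = q/n_i, so the layer transit time is t_i = b_i·n_i / q:
  layer 1 (silty sand): t_1 = 8.63 × 0.21 / 0.8846 = 2.049 d
  layer 2 (fine sand): t_2 = 12.3 × 0.17 / 0.8846 = 2.364 d
  layer 3 (medium sand): t_3 = 3.47 × 0.22 / 0.8846 = 0.8630 d
Total t = Σ t_i = 5.276 days.

5.28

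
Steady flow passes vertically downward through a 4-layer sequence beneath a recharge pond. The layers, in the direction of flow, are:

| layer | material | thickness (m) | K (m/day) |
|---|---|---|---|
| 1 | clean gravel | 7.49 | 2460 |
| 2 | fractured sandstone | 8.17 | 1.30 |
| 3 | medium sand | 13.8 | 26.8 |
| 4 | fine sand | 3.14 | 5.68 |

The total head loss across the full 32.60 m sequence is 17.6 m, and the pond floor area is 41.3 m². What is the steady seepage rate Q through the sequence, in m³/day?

Flow is perpendicular to layering, so the layers act in series and the equivalent K is the thickness-weighted harmonic mean.
Total thickness L = 7.49 + 8.17 + 13.8 + 3.14 = 32.60 m.
Σ(b_i/K_i) = 7.49/2460 + 8.17/1.30 + 13.8/26.8 + 3.14/5.68 = 7.355 d.
K_eq = L / Σ(b_i/K_i) = 32.60 / 7.355 = 4.432 m/day.
Q = K_eq · A · (Δh/L) = 4.432 × 41.3 × (17.6/32.60) = 98.82 m³/day.

98.8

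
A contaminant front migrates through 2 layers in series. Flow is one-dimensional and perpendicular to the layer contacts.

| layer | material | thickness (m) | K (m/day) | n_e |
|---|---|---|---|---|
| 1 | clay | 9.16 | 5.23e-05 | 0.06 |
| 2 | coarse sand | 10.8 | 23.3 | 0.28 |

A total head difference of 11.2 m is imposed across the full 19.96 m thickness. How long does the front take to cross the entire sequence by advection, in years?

With flow normal to the layers, continuity requires the same specific discharge q through every layer.
Σ(b_i/K_i) = 9.16/5.23e-05 + 10.8/23.3 = 1.751e+05 d.
q = Δh / Σ(b_i/K_i) = 11.2 / 1.751e+05 = 6.395e-05 m/day.
In each layer the seepage velocity is v_i = q/n_i, so the layer transit time is t_i = b_i·n_i / q:
  layer 1 (clay): t_1 = 9.16 × 0.06 / 6.395e-05 = 8595 d
  layer 2 (coarse sand): t_2 = 10.8 × 0.28 / 6.395e-05 = 47289 d
Total t = Σ t_i = 55883 days = 153.0 years.

153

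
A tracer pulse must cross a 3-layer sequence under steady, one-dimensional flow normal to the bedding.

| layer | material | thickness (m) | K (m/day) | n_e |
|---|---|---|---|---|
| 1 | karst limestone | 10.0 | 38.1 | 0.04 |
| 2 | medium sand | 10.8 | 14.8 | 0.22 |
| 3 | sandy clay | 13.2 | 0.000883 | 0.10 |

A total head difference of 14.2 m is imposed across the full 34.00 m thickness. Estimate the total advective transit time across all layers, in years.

11.8

With flow normal to the layers, continuity requires the same specific discharge q through every layer.
Σ(b_i/K_i) = 10.0/38.1 + 10.8/14.8 + 13.2/0.000883 = 14950 d.
q = Δh / Σ(b_i/K_i) = 14.2 / 14950 = 0.0009498 m/day.
In each layer the seepage velocity is v_i = q/n_i, so the layer transit time is t_i = b_i·n_i / q:
  layer 1 (karst limestone): t_1 = 10.0 × 0.04 / 0.0009498 = 421.1 d
  layer 2 (medium sand): t_2 = 10.8 × 0.22 / 0.0009498 = 2501 d
  layer 3 (sandy clay): t_3 = 13.2 × 0.10 / 0.0009498 = 1390 d
Total t = Σ t_i = 4312 days = 11.81 years.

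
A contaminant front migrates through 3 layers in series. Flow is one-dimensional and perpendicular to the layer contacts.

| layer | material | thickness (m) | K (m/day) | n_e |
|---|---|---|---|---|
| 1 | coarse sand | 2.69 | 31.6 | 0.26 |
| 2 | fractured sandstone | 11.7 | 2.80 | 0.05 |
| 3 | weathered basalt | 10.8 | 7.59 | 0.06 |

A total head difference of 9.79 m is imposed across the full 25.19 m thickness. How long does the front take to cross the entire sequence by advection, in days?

With flow normal to the layers, continuity requires the same specific discharge q through every layer.
Σ(b_i/K_i) = 2.69/31.6 + 11.7/2.80 + 10.8/7.59 = 5.687 d.
q = Δh / Σ(b_i/K_i) = 9.79 / 5.687 = 1.722 m/day.
In each layer the seepage velocity is v_i = q/n_i, so the layer transit time is t_i = b_i·n_i / q:
  layer 1 (coarse sand): t_1 = 2.69 × 0.26 / 1.722 = 0.4063 d
  layer 2 (fractured sandstone): t_2 = 11.7 × 0.05 / 1.722 = 0.3398 d
  layer 3 (weathered basalt): t_3 = 10.8 × 0.06 / 1.722 = 0.3764 d
Total t = Σ t_i = 1.122 days.

1.12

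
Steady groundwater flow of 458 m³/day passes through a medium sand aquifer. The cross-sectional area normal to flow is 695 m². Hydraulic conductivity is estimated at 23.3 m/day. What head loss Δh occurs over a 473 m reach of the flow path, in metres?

From Q = K·A·i, i = Q / (K·A) = 458 / (23.30 × 695.0) = 0.02828.
Head loss Δh = i · L = 0.02828 × 473 = 13.38 m.

13.4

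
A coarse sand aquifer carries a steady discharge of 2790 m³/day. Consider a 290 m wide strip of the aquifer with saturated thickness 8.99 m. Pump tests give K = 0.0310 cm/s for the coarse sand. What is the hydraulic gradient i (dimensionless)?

Convert K: 0.0310 cm/s × 864 = 26.78 m/day.
Cross-sectional area A = 290 × 8.99 = 2607 m².
From Q = K·A·i, i = Q / (K·A) = 2790 / (26.78 × 2607) = 0.03995.

0.0400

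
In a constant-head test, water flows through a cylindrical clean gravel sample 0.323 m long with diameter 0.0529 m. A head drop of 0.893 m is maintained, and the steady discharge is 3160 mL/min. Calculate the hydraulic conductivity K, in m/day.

Cross-sectional area A = π·(d/2)² = π × (0.0529/2)² = 0.002198 m².
Convert discharge: 3160 mL/min = 5.267e-05 m³/s.
Darcy's law rearranged: K = Q·L / (A·Δh) = 5.267e-05 × 0.323 / (0.002198 × 0.893) = 0.008667 m/s = 748.9 m/day.

749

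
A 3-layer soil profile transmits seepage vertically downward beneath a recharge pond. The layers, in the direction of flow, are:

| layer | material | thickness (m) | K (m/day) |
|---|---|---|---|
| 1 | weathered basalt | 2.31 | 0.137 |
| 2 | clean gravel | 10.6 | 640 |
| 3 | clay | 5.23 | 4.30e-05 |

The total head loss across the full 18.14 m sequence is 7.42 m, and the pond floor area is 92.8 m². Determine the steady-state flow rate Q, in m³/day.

Flow is perpendicular to layering, so the layers act in series and the equivalent K is the thickness-weighted harmonic mean.
Total thickness L = 2.31 + 10.6 + 5.23 = 18.14 m.
Σ(b_i/K_i) = 2.31/0.137 + 10.6/640 + 5.23/4.30e-05 = 1.216e+05 d.
K_eq = L / Σ(b_i/K_i) = 18.14 / 1.216e+05 = 0.0001491 m/day.
Q = K_eq · A · (Δh/L) = 0.0001491 × 92.8 × (7.42/18.14) = 0.005661 m³/day.

0.00566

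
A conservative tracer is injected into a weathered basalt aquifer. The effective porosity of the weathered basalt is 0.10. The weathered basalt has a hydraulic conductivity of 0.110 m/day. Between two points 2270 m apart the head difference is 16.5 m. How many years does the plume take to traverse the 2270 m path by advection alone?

777

Hydraulic gradient i = Δh / L = 16.5 / 2270 = 0.007269.
Darcy flux q = K · i = 0.1100 × 0.007269 = 0.0007996 m/day.
Seepage velocity v = q / n_e = 0.0007996 / 0.10 = 0.007996 m/day.
Travel time t = L / v = 2270 / 0.007996 = 2.839e+05 days = 777.3 years.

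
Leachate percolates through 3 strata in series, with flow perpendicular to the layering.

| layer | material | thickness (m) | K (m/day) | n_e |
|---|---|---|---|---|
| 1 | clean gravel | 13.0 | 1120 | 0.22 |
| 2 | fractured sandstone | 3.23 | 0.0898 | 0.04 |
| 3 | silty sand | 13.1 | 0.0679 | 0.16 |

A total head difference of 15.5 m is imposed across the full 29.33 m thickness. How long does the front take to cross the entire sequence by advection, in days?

With flow normal to the layers, continuity requires the same specific discharge q through every layer.
Σ(b_i/K_i) = 13.0/1120 + 3.23/0.0898 + 13.1/0.0679 = 228.9 d.
q = Δh / Σ(b_i/K_i) = 15.5 / 228.9 = 0.06771 m/day.
In each layer the seepage velocity is v_i = q/n_i, so the layer transit time is t_i = b_i·n_i / q:
  layer 1 (clean gravel): t_1 = 13.0 × 0.22 / 0.06771 = 42.24 d
  layer 2 (fractured sandstone): t_2 = 3.23 × 0.04 / 0.06771 = 1.908 d
  layer 3 (silty sand): t_3 = 13.1 × 0.16 / 0.06771 = 30.95 d
Total t = Σ t_i = 75.10 days.

75.1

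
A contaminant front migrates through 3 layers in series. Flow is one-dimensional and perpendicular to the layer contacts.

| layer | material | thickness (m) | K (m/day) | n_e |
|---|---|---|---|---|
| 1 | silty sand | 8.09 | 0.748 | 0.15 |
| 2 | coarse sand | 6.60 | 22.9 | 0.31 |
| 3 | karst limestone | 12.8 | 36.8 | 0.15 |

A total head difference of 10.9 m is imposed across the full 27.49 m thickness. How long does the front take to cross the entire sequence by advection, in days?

5.44

With flow normal to the layers, continuity requires the same specific discharge q through every layer.
Σ(b_i/K_i) = 8.09/0.748 + 6.60/22.9 + 12.8/36.8 = 11.45 d.
q = Δh / Σ(b_i/K_i) = 10.9 / 11.45 = 0.9518 m/day.
In each layer the seepage velocity is v_i = q/n_i, so the layer transit time is t_i = b_i·n_i / q:
  layer 1 (silty sand): t_1 = 8.09 × 0.15 / 0.9518 = 1.275 d
  layer 2 (coarse sand): t_2 = 6.60 × 0.31 / 0.9518 = 2.150 d
  layer 3 (karst limestone): t_3 = 12.8 × 0.15 / 0.9518 = 2.017 d
Total t = Σ t_i = 5.442 days.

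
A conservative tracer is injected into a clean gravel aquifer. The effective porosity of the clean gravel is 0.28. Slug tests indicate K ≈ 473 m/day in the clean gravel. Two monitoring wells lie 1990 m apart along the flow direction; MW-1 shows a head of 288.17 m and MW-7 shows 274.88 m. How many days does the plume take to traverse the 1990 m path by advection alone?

Hydraulic gradient i = (288.17 − 274.88) / 1990 = 13.29 / 1990 = 0.006678.
Darcy flux q = K · i = 473.0 × 0.006678 = 3.159 m/day.
Seepage velocity v = q / n_e = 3.159 / 0.28 = 11.28 m/day.
Travel time t = L / v = 1990 / 11.28 = 176.4 days.

176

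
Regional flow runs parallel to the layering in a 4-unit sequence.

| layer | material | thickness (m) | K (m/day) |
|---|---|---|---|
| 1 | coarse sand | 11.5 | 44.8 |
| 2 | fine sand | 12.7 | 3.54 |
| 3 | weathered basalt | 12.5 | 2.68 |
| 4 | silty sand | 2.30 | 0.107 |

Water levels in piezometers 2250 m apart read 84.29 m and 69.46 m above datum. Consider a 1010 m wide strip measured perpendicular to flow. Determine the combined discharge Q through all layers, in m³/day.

Flow is parallel to layering, so each bed carries its own Darcy discharge and the transmissivities add.
Σ(K_i·b_i) = 44.8×11.5 + 3.54×12.7 + 2.68×12.5 + 0.107×2.30 = 593.9 m²/day.
Hydraulic gradient i = (84.29 − 69.46) / 2250 = 14.83 / 2250 = 0.006591.
Q = Σ(K_i·b_i) · W · i = 593.9 × 1010 × 0.006591 = 3954 m³/day.

3950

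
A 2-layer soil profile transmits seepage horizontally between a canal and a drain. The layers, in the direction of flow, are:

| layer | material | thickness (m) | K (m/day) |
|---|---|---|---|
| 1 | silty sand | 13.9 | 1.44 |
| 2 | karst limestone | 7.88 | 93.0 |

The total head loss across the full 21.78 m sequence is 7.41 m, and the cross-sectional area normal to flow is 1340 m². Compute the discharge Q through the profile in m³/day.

Flow is perpendicular to layering, so the layers act in series and the equivalent K is the thickness-weighted harmonic mean.
Total thickness L = 13.9 + 7.88 = 21.78 m.
Σ(b_i/K_i) = 13.9/1.44 + 7.88/93.0 = 9.738 d.
K_eq = L / Σ(b_i/K_i) = 21.78 / 9.738 = 2.237 m/day.
Q = K_eq · A · (Δh/L) = 2.237 × 1340 × (7.41/21.78) = 1020 m³/day.

1020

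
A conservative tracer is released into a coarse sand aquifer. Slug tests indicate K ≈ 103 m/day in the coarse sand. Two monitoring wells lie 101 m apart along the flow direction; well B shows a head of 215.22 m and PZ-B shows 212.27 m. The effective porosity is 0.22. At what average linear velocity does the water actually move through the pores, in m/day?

Hydraulic gradient i = (215.22 − 212.27) / 101 = 2.95 / 101 = 0.02921.
Darcy flux q = K · i = 103.0 × 0.02921 = 3.008 m/day.
Seepage velocity v = q / n_e = 3.008 / 0.22 = 13.67 m/day.

13.7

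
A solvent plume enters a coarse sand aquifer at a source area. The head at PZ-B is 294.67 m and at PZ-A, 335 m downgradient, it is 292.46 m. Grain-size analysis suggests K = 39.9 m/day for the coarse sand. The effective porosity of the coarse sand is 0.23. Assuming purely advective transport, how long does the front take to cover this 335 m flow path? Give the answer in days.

Hydraulic gradient i = (294.67 − 292.46) / 335 = 2.21 / 335 = 0.006597.
Darcy flux q = K · i = 39.90 × 0.006597 = 0.2632 m/day.
Seepage velocity v = q / n_e = 0.2632 / 0.23 = 1.144 m/day.
Travel time t = L / v = 335 / 1.144 = 292.7 days.

293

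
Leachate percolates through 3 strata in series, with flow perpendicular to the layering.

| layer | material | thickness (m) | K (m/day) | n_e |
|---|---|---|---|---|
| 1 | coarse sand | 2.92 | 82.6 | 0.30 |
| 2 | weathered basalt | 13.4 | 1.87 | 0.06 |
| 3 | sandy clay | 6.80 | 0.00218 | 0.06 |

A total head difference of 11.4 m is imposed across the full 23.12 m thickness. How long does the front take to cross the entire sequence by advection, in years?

With flow normal to the layers, continuity requires the same specific discharge q through every layer.
Σ(b_i/K_i) = 2.92/82.6 + 13.4/1.87 + 6.80/0.00218 = 3126 d.
q = Δh / Σ(b_i/K_i) = 11.4 / 3126 = 0.003646 m/day.
In each layer the seepage velocity is v_i = q/n_i, so the layer transit time is t_i = b_i·n_i / q:
  layer 1 (coarse sand): t_1 = 2.92 × 0.30 / 0.003646 = 240.2 d
  layer 2 (weathered basalt): t_2 = 13.4 × 0.06 / 0.003646 = 220.5 d
  layer 3 (sandy clay): t_3 = 6.80 × 0.06 / 0.003646 = 111.9 d
Total t = Σ t_i = 572.6 days = 1.568 years.

1.57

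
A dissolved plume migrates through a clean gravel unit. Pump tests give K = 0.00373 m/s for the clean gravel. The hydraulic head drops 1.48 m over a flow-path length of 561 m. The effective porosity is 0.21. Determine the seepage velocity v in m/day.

Convert K: 0.00373 m/s × 86400 = 322.3 m/day.
Hydraulic gradient i = Δh / L = 1.48 / 561 = 0.002638.
Darcy flux q = K · i = 322.3 × 0.002638 = 0.8502 m/day.
Seepage velocity v = q / n_e = 0.8502 / 0.21 = 4.049 m/day.

4.05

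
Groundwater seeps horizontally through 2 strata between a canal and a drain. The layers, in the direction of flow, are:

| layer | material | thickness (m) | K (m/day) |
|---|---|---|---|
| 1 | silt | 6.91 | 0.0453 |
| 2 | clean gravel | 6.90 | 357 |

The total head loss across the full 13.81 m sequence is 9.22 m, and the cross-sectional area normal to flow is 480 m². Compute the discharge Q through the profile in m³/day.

Flow is perpendicular to layering, so the layers act in series and the equivalent K is the thickness-weighted harmonic mean.
Total thickness L = 6.91 + 6.90 = 13.81 m.
Σ(b_i/K_i) = 6.91/0.0453 + 6.90/357 = 152.6 d.
K_eq = L / Σ(b_i/K_i) = 13.81 / 152.6 = 0.09052 m/day.
Q = K_eq · A · (Δh/L) = 0.09052 × 480 × (9.22/13.81) = 29.01 m³/day.

29.0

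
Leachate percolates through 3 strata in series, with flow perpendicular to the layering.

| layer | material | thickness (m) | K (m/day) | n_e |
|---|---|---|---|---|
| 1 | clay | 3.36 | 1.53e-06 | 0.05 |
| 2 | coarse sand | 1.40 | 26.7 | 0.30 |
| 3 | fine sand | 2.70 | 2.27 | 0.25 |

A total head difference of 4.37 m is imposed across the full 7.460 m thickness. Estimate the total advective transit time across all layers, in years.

With flow normal to the layers, continuity requires the same specific discharge q through every layer.
Σ(b_i/K_i) = 3.36/1.53e-06 + 1.40/26.7 + 2.70/2.27 = 2.196e+06 d.
q = Δh / Σ(b_i/K_i) = 4.37 / 2.196e+06 = 1.990e-06 m/day.
In each layer the seepage velocity is v_i = q/n_i, so the layer transit time is t_i = b_i·n_i / q:
  layer 1 (clay): t_1 = 3.36 × 0.05 / 1.990e-06 = 84426 d
  layer 2 (coarse sand): t_2 = 1.40 × 0.30 / 1.990e-06 = 2.111e+05 d
  layer 3 (fine sand): t_3 = 2.70 × 0.25 / 1.990e-06 = 3.392e+05 d
Total t = Σ t_i = 6.347e+05 days = 1738 years.

1740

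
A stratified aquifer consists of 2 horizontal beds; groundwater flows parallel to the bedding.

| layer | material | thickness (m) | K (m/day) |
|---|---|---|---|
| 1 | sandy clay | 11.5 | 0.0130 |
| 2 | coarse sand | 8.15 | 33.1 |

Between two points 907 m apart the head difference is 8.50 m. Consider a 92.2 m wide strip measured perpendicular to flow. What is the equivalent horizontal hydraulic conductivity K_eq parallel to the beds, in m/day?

Flow is parallel to layering, so each bed carries its own Darcy discharge and the transmissivities add.
Σ(K_i·b_i) = 0.0130×11.5 + 33.1×8.15 = 269.9 m²/day.
Total thickness b = 19.65 m, so K_eq = Σ(K_i·b_i)/b = 13.74 m/day.

13.7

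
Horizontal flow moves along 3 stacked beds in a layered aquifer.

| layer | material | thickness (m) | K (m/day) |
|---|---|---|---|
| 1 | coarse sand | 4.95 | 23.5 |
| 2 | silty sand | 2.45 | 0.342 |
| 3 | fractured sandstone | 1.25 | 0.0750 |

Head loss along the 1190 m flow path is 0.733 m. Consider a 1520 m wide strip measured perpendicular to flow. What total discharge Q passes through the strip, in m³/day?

Flow is parallel to layering, so each bed carries its own Darcy discharge and the transmissivities add.
Σ(K_i·b_i) = 23.5×4.95 + 0.342×2.45 + 0.0750×1.25 = 117.3 m²/day.
Hydraulic gradient i = Δh / L = 0.733 / 1190 = 0.0006160.
Q = Σ(K_i·b_i) · W · i = 117.3 × 1520 × 0.0006160 = 109.8 m³/day.

110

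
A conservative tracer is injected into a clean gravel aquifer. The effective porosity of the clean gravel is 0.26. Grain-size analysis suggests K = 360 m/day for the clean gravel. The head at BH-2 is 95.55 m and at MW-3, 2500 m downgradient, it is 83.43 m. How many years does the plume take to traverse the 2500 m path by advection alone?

1.02

Hydraulic gradient i = (95.55 − 83.43) / 2500 = 12.12 / 2500 = 0.004848.
Darcy flux q = K · i = 360.0 × 0.004848 = 1.745 m/day.
Seepage velocity v = q / n_e = 1.745 / 0.26 = 6.713 m/day.
Travel time t = L / v = 2500 / 6.713 = 372.4 days = 1.020 years.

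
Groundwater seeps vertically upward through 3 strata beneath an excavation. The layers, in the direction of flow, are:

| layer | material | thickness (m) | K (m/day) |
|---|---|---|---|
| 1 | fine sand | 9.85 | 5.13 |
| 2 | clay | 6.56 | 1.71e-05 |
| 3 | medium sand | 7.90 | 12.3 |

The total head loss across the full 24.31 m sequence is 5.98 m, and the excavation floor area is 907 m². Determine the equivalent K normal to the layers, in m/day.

6.34e-05

Flow is perpendicular to layering, so the layers act in series and the equivalent K is the thickness-weighted harmonic mean.
Total thickness L = 9.85 + 6.56 + 7.90 = 24.31 m.
Σ(b_i/K_i) = 9.85/5.13 + 6.56/1.71e-05 + 7.90/12.3 = 3.836e+05 d.
K_eq = L / Σ(b_i/K_i) = 24.31 / 3.836e+05 = 6.337e-05 m/day.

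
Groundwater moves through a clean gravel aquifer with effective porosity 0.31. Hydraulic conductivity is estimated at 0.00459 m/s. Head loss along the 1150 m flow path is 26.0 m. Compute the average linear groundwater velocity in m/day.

28.9

Convert K: 0.00459 m/s × 86400 = 396.6 m/day.
Hydraulic gradient i = Δh / L = 26.0 / 1150 = 0.02261.
Darcy flux q = K · i = 396.6 × 0.02261 = 8.966 m/day.
Seepage velocity v = q / n_e = 8.966 / 0.31 = 28.92 m/day.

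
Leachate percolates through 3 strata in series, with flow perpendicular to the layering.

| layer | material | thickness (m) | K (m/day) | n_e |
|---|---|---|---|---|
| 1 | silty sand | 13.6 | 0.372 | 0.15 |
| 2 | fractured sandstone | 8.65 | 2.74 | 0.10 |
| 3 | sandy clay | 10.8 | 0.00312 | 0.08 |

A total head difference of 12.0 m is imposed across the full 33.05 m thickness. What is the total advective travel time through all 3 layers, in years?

3.01

With flow normal to the layers, continuity requires the same specific discharge q through every layer.
Σ(b_i/K_i) = 13.6/0.372 + 8.65/2.74 + 10.8/0.00312 = 3501 d.
q = Δh / Σ(b_i/K_i) = 12.0 / 3501 = 0.003427 m/day.
In each layer the seepage velocity is v_i = q/n_i, so the layer transit time is t_i = b_i·n_i / q:
  layer 1 (silty sand): t_1 = 13.6 × 0.15 / 0.003427 = 595.2 d
  layer 2 (fractured sandstone): t_2 = 8.65 × 0.10 / 0.003427 = 252.4 d
  layer 3 (sandy clay): t_3 = 10.8 × 0.08 / 0.003427 = 252.1 d
Total t = Σ t_i = 1100 days = 3.011 years.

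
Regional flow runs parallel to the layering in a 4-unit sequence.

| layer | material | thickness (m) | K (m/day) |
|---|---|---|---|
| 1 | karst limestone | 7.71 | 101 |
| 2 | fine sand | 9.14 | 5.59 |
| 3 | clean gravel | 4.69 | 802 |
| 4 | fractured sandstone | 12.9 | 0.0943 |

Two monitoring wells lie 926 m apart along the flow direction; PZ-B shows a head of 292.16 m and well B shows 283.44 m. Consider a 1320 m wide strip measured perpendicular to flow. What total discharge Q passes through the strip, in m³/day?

Flow is parallel to layering, so each bed carries its own Darcy discharge and the transmissivities add.
Σ(K_i·b_i) = 101×7.71 + 5.59×9.14 + 802×4.69 + 0.0943×12.9 = 4592 m²/day.
Hydraulic gradient i = (292.16 − 283.44) / 926 = 8.72 / 926 = 0.009417.
Q = Σ(K_i·b_i) · W · i = 4592 × 1320 × 0.009417 = 57085 m³/day.

57100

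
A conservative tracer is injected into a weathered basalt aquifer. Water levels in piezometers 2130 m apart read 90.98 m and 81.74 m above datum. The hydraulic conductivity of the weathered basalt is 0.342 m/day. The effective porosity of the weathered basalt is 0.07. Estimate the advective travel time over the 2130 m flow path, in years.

Hydraulic gradient i = (90.98 − 81.74) / 2130 = 9.24 / 2130 = 0.004338.
Darcy flux q = K · i = 0.3420 × 0.004338 = 0.001484 m/day.
Seepage velocity v = q / n_e = 0.001484 / 0.07 = 0.02119 m/day.
Travel time t = L / v = 2130 / 0.02119 = 1.005e+05 days = 275.1 years.

275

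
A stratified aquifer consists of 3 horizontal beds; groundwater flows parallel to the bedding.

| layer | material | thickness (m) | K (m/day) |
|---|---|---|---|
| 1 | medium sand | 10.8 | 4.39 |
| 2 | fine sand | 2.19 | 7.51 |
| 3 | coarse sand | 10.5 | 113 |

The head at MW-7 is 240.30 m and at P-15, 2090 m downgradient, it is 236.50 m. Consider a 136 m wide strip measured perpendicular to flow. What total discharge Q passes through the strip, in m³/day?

Flow is parallel to layering, so each bed carries its own Darcy discharge and the transmissivities add.
Σ(K_i·b_i) = 4.39×10.8 + 7.51×2.19 + 113×10.5 = 1250 m²/day.
Hydraulic gradient i = (240.30 − 236.50) / 2090 = 3.8 / 2090 = 0.001818.
Q = Σ(K_i·b_i) · W · i = 1250 × 136 × 0.001818 = 309.2 m³/day.

309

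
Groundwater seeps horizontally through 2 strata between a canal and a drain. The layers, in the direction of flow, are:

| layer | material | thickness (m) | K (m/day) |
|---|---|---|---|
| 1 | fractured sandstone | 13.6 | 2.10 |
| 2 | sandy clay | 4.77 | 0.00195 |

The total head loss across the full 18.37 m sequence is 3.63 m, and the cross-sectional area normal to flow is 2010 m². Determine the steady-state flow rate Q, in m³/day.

Flow is perpendicular to layering, so the layers act in series and the equivalent K is the thickness-weighted harmonic mean.
Total thickness L = 13.6 + 4.77 = 18.37 m.
Σ(b_i/K_i) = 13.6/2.10 + 4.77/0.00195 = 2453 d.
K_eq = L / Σ(b_i/K_i) = 18.37 / 2453 = 0.007490 m/day.
Q = K_eq · A · (Δh/L) = 0.007490 × 2010 × (3.63/18.37) = 2.975 m³/day.

2.97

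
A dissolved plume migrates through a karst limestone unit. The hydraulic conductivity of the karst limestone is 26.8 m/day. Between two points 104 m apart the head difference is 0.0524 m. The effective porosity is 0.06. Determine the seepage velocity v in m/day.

0.225

Hydraulic gradient i = Δh / L = 0.0524 / 104 = 0.0005038.
Darcy flux q = K · i = 26.80 × 0.0005038 = 0.01350 m/day.
Seepage velocity v = q / n_e = 0.01350 / 0.06 = 0.2251 m/day.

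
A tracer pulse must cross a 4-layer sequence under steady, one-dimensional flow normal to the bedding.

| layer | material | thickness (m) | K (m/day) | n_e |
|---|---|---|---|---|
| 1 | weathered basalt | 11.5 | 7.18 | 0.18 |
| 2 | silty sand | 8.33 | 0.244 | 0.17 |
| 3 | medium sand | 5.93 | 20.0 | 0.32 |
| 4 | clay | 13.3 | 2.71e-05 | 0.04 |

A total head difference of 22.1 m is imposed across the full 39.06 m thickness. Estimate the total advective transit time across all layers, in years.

With flow normal to the layers, continuity requires the same specific discharge q through every layer.
Σ(b_i/K_i) = 11.5/7.18 + 8.33/0.244 + 5.93/20.0 + 13.3/2.71e-05 = 4.908e+05 d.
q = Δh / Σ(b_i/K_i) = 22.1 / 4.908e+05 = 4.503e-05 m/day.
In each layer the seepage velocity is v_i = q/n_i, so the layer transit time is t_i = b_i·n_i / q:
  layer 1 (weathered basalt): t_1 = 11.5 × 0.18 / 4.503e-05 = 45972 d
  layer 2 (silty sand): t_2 = 8.33 × 0.17 / 4.503e-05 = 31450 d
  layer 3 (medium sand): t_3 = 5.93 × 0.32 / 4.503e-05 = 42143 d
  layer 4 (clay): t_4 = 13.3 × 0.04 / 4.503e-05 = 11815 d
Total t = Σ t_i = 1.314e+05 days = 359.7 years.

360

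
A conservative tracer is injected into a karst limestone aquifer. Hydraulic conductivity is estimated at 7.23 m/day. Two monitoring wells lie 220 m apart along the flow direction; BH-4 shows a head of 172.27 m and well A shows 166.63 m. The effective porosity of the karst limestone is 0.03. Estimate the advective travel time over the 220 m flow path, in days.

35.6

Hydraulic gradient i = (172.27 − 166.63) / 220 = 5.64 / 220 = 0.02564.
Darcy flux q = K · i = 7.230 × 0.02564 = 0.1854 m/day.
Seepage velocity v = q / n_e = 0.1854 / 0.03 = 6.178 m/day.
Travel time t = L / v = 220 / 6.178 = 35.61 days.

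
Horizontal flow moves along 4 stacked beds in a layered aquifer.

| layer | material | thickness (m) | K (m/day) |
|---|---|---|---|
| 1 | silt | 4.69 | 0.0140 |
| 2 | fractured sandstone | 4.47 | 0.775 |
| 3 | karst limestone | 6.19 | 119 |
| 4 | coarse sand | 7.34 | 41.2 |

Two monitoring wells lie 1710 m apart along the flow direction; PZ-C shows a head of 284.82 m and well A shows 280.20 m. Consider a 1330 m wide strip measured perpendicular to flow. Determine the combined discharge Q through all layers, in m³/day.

Flow is parallel to layering, so each bed carries its own Darcy discharge and the transmissivities add.
Σ(K_i·b_i) = 0.0140×4.69 + 0.775×4.47 + 119×6.19 + 41.2×7.34 = 1043 m²/day.
Hydraulic gradient i = (284.82 − 280.20) / 1710 = 4.62 / 1710 = 0.002702.
Q = Σ(K_i·b_i) · W · i = 1043 × 1330 × 0.002702 = 3746 m³/day.

3750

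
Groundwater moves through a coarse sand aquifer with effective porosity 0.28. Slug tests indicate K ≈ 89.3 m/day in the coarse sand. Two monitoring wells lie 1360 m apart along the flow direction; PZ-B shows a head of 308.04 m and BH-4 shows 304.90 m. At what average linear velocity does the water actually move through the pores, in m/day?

0.736

Hydraulic gradient i = (308.04 − 304.90) / 1360 = 3.14 / 1360 = 0.002309.
Darcy flux q = K · i = 89.30 × 0.002309 = 0.2062 m/day.
Seepage velocity v = q / n_e = 0.2062 / 0.28 = 0.7363 m/day.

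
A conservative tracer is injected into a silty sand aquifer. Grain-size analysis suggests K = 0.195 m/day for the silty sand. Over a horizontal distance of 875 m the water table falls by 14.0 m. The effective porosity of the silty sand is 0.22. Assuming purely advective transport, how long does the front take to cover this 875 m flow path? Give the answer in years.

169

Hydraulic gradient i = Δh / L = 14.0 / 875 = 0.01600.
Darcy flux q = K · i = 0.1950 × 0.01600 = 0.003120 m/day.
Seepage velocity v = q / n_e = 0.003120 / 0.22 = 0.01418 m/day.
Travel time t = L / v = 875 / 0.01418 = 61699 days = 168.9 years.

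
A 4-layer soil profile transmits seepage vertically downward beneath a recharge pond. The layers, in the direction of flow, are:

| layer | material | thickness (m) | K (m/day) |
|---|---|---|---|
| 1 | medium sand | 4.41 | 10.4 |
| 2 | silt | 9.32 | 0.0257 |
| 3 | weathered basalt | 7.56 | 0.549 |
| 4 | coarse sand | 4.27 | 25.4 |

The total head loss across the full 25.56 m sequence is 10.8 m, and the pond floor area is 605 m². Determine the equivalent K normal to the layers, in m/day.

0.0678

Flow is perpendicular to layering, so the layers act in series and the equivalent K is the thickness-weighted harmonic mean.
Total thickness L = 4.41 + 9.32 + 7.56 + 4.27 = 25.56 m.
Σ(b_i/K_i) = 4.41/10.4 + 9.32/0.0257 + 7.56/0.549 + 4.27/25.4 = 377.0 d.
K_eq = L / Σ(b_i/K_i) = 25.56 / 377.0 = 0.06780 m/day.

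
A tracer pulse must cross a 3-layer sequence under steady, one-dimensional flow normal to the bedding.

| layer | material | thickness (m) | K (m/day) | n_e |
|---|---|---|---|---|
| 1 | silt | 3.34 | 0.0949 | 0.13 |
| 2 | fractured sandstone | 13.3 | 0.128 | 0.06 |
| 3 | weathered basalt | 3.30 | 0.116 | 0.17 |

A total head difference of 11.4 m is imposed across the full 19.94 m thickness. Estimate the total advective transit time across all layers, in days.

With flow normal to the layers, continuity requires the same specific discharge q through every layer.
Σ(b_i/K_i) = 3.34/0.0949 + 13.3/0.128 + 3.30/0.116 = 167.5 d.
q = Δh / Σ(b_i/K_i) = 11.4 / 167.5 = 0.06804 m/day.
In each layer the seepage velocity is v_i = q/n_i, so the layer transit time is t_i = b_i·n_i / q:
  layer 1 (silt): t_1 = 3.34 × 0.13 / 0.06804 = 6.382 d
  layer 2 (fractured sandstone): t_2 = 13.3 × 0.06 / 0.06804 = 11.73 d
  layer 3 (weathered basalt): t_3 = 3.30 × 0.17 / 0.06804 = 8.245 d
Total t = Σ t_i = 26.36 days.

26.4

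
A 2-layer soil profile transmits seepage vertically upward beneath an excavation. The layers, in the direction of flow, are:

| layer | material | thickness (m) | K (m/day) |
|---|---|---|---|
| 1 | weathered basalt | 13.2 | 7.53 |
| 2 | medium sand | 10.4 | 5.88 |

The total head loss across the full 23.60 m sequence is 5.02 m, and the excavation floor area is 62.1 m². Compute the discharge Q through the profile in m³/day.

88.5

Flow is perpendicular to layering, so the layers act in series and the equivalent K is the thickness-weighted harmonic mean.
Total thickness L = 13.2 + 10.4 = 23.60 m.
Σ(b_i/K_i) = 13.2/7.53 + 10.4/5.88 = 3.522 d.
K_eq = L / Σ(b_i/K_i) = 23.60 / 3.522 = 6.701 m/day.
Q = K_eq · A · (Δh/L) = 6.701 × 62.1 × (5.02/23.60) = 88.52 m³/day.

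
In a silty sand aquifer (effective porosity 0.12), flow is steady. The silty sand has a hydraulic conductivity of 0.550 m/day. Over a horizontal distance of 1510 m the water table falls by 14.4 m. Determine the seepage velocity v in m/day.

0.0437

Hydraulic gradient i = Δh / L = 14.4 / 1510 = 0.009536.
Darcy flux q = K · i = 0.5500 × 0.009536 = 0.005245 m/day.
Seepage velocity v = q / n_e = 0.005245 / 0.12 = 0.04371 m/day.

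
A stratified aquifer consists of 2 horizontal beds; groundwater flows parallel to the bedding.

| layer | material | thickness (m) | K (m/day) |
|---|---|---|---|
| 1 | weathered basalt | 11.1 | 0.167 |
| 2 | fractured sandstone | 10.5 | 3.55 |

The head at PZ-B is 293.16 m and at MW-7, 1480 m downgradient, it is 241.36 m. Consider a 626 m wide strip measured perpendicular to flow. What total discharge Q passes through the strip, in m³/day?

857

Flow is parallel to layering, so each bed carries its own Darcy discharge and the transmissivities add.
Σ(K_i·b_i) = 0.167×11.1 + 3.55×10.5 = 39.13 m²/day.
Hydraulic gradient i = (293.16 − 241.36) / 1480 = 51.8 / 1480 = 0.03500.
Q = Σ(K_i·b_i) · W · i = 39.13 × 626 × 0.03500 = 857.3 m³/day.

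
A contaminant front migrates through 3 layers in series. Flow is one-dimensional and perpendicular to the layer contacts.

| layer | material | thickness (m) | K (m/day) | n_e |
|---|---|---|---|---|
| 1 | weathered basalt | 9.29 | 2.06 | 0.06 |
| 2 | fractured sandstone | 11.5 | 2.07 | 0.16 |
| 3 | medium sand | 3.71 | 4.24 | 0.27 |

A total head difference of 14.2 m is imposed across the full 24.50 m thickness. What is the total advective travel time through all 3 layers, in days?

With flow normal to the layers, continuity requires the same specific discharge q through every layer.
Σ(b_i/K_i) = 9.29/2.06 + 11.5/2.07 + 3.71/4.24 = 10.94 d.
q = Δh / Σ(b_i/K_i) = 14.2 / 10.94 = 1.298 m/day.
In each layer the seepage velocity is v_i = q/n_i, so the layer transit time is t_i = b_i·n_i / q:
  layer 1 (weathered basalt): t_1 = 9.29 × 0.06 / 1.298 = 0.4294 d
  layer 2 (fractured sandstone): t_2 = 11.5 × 0.16 / 1.298 = 1.418 d
  layer 3 (medium sand): t_3 = 3.71 × 0.27 / 1.298 = 0.7718 d
Total t = Σ t_i = 2.619 days.

2.62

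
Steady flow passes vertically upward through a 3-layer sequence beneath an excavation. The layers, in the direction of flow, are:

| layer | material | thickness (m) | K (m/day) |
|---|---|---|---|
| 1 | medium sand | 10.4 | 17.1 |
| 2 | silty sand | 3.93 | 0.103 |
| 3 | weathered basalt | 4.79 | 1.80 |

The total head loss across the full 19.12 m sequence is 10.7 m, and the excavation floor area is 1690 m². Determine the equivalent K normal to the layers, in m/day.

0.462

Flow is perpendicular to layering, so the layers act in series and the equivalent K is the thickness-weighted harmonic mean.
Total thickness L = 10.4 + 3.93 + 4.79 = 19.12 m.
Σ(b_i/K_i) = 10.4/17.1 + 3.93/0.103 + 4.79/1.80 = 41.42 d.
K_eq = L / Σ(b_i/K_i) = 19.12 / 41.42 = 0.4616 m/day.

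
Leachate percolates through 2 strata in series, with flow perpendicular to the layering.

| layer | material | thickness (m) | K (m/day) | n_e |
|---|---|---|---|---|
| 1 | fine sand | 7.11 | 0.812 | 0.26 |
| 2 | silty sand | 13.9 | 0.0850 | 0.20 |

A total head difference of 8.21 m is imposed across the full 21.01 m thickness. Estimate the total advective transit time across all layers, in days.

With flow normal to the layers, continuity requires the same specific discharge q through every layer.
Σ(b_i/K_i) = 7.11/0.812 + 13.9/0.0850 = 172.3 d.
q = Δh / Σ(b_i/K_i) = 8.21 / 172.3 = 0.04765 m/day.
In each layer the seepage velocity is v_i = q/n_i, so the layer transit time is t_i = b_i·n_i / q:
  layer 1 (fine sand): t_1 = 7.11 × 0.26 / 0.04765 = 38.79 d
  layer 2 (silty sand): t_2 = 13.9 × 0.20 / 0.04765 = 58.34 d
Total t = Σ t_i = 97.13 days.

97.1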